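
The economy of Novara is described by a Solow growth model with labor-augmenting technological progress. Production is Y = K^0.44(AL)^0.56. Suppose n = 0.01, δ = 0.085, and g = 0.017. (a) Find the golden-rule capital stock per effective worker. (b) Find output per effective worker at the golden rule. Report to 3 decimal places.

Break-even investment rate: n + g + δ = 0.01 + 0.017 + 0.085 = 0.112.
Setting f'(k) = n+g+δ gives 0.44·k^(0.44−1) = 0.112, hence k_gold = (0.44/0.112)^(1/0.56) ≈ 11.5115.
y_gold = 11.5115^0.44 ≈ 2.9302.

(a) k_gold ≈ 11.512; (b) y_gold ≈ 2.930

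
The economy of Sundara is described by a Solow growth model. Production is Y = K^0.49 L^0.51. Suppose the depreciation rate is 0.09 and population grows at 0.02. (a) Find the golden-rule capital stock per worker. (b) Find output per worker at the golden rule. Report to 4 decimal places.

Capital per worker breaks even when investment replaces (n + δ)·k; here n + δ = 0.11.
Setting f'(k) = n+δ gives 0.49·k^(0.49−1) = 0.11, hence k_gold = (0.49/0.11)^(1/0.51) ≈ 18.7139.
y_gold = 18.7139^0.49 ≈ 4.2011.

(a) k_gold ≈ 18.7139; (b) y_gold ≈ 4.2011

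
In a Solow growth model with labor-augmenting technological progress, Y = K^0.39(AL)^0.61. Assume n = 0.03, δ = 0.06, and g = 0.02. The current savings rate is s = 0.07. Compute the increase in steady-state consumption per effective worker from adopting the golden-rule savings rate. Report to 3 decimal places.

Δc ≈ 0.674

n + g + δ = 0.03 + 0.02 + 0.06 = 0.11.
Current steady state (s = 0.07): k* = (0.07/0.11)^(1/0.61) ≈ 0.4767, y* = 0.4767^0.39 ≈ 0.7490, c* = (1−0.07)·0.7490 ≈ 0.6966.
Setting f'(k) = n+g+δ gives 0.39·k^(0.39−1) = 0.11, hence k_gold = (0.39/0.11)^(1/0.61) ≈ 7.9635.
y_gold = 7.9635^0.39 ≈ 2.2461, c_gold = y_gold − 0.11·k_gold ≈ 1.3701.
Gain: Δc = 1.3701 − 0.6966 ≈ 0.6735.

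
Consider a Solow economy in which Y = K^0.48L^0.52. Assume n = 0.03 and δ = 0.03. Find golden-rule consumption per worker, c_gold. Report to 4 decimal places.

c_gold ≈ 3.5451

The effective depreciation rate is n + δ = 0.03 + 0.03 = 0.06.
Golden rule sets MPK = n+δ: 0.48·k^(0.48−1) = 0.06, so k_gold = (0.48/0.06)^(1/0.52) ≈ 54.5395.
y_gold = 54.5395^0.48 ≈ 6.8174.
c_gold = y_gold − (n+δ)·k_gold = 6.8174 − 0.06·54.5395 ≈ 3.5451.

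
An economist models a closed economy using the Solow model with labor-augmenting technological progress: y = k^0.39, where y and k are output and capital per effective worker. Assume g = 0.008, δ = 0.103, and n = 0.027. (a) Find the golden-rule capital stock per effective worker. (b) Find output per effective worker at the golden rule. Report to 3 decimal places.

n + g + δ = 0.027 + 0.008 + 0.103 = 0.138.
Maximizing c = f(k) − (n+g+δ)·k gives f'(k) = n+g+δ, i.e. 0.39·k^(0.39−1) = 0.138, so k_gold = (0.39/0.138)^(1/0.61) ≈ 5.4910.
y_gold = 5.4910^0.39 ≈ 1.9430.

(a) k_gold ≈ 5.491; (b) y_gold ≈ 1.943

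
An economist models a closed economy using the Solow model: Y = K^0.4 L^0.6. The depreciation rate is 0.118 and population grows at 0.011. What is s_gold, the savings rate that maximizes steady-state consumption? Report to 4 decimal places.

s_gold = 0.4000

Break-even investment rate: n + δ = 0.011 + 0.118 = 0.129.
At the golden rule MPK = n+δ, and in any Cobb-Douglas steady state s = (n+δ)·k/y = MPK·k/y = capital's share 0.4.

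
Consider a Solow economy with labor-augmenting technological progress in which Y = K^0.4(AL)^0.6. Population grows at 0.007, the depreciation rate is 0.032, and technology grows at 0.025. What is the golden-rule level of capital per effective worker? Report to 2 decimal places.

k_gold ≈ 21.21

Capital per effective worker breaks even when investment replaces (n + g + δ)·k; here n + g + δ = 0.064.
Setting f'(k) = n+g+δ gives 0.4·k^(0.4−1) = 0.064, hence k_gold = (0.4/0.064)^(1/0.6) ≈ 21.2064.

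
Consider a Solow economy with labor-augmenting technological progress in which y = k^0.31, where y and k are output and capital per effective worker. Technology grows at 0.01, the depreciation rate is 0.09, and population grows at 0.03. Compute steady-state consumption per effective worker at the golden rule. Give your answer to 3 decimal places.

c_gold ≈ 1.020

n + g + δ = 0.03 + 0.01 + 0.09 = 0.13.
Maximizing c = f(k) − (n+g+δ)·k gives f'(k) = n+g+δ, i.e. 0.31·k^(0.31−1) = 0.13, so k_gold = (0.31/0.13)^(1/0.69) ≈ 3.5236.
y_gold = 3.5236^0.31 ≈ 1.4776.
c_gold = y_gold − (n+g+δ)·k_gold = 1.4776 − 0.13·3.5236 ≈ 1.0196.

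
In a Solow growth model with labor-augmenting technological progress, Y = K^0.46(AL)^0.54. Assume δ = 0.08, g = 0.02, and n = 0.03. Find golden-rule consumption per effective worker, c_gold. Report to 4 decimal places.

Capital per effective worker breaks even when investment replaces (n + g + δ)·k; here n + g + δ = 0.13.
Maximizing c = f(k) − (n+g+δ)·k gives f'(k) = n+g+δ, i.e. 0.46·k^(0.46−1) = 0.13, so k_gold = (0.46/0.13)^(1/0.54) ≈ 10.3830.
y_gold = 10.3830^0.46 ≈ 2.9343.
c_gold = y_gold − (n+g+δ)·k_gold = 2.9343 − 0.13·10.3830 ≈ 1.5845.

c_gold ≈ 1.5845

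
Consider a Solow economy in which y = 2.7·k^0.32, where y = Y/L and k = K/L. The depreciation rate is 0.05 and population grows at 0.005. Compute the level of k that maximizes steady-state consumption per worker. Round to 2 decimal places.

The effective depreciation rate is n + δ = 0.005 + 0.05 = 0.055.
Golden rule sets MPK = n+δ: 0.32·2.7·k^(0.32−1) = 0.055, so k_gold = (0.32·2.7/0.055)^(1/0.68) ≈ 57.4177.

k_gold ≈ 57.42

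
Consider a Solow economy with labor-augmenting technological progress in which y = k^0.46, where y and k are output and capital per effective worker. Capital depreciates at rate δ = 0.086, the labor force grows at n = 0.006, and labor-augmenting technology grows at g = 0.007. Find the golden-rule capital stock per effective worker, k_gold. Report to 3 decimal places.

k_gold ≈ 17.195

Capital per effective worker breaks even when investment replaces (n + g + δ)·k; here n + g + δ = 0.099.
At the golden rule the marginal product of capital equals n+g+δ: 0.46·k^(0.46−1) = 0.099. Solving, k_gold = (0.46/0.099)^(1/0.54) ≈ 17.1954.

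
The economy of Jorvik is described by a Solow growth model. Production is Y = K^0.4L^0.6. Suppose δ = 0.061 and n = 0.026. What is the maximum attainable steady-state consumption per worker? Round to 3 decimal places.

n + δ = 0.026 + 0.061 = 0.087.
Golden rule sets MPK = n+δ: 0.4·k^(0.4−1) = 0.087, so k_gold = (0.4/0.087)^(1/0.6) ≈ 12.7126.
y_gold = 12.7126^0.4 ≈ 2.7650.
c_gold = y_gold − (n+δ)·k_gold = 2.7650 − 0.087·12.7126 ≈ 1.6590.

c_gold ≈ 1.659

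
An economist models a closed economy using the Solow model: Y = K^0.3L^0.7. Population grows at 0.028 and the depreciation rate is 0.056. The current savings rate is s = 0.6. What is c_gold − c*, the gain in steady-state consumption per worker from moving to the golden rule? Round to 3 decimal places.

Δc ≈ 0.279

n + δ = 0.028 + 0.056 = 0.084.
Current steady state (s = 0.6): k* = (0.6/0.084)^(1/0.7) ≈ 16.5889, y* = 16.5889^0.3 ≈ 2.3224, c* = (1−0.6)·2.3224 ≈ 0.9290.
Golden rule sets MPK = n+δ: 0.3·k^(0.3−1) = 0.084, so k_gold = (0.3/0.084)^(1/0.7) ≈ 6.1627.
y_gold = 6.1627^0.3 ≈ 1.7256, c_gold = y_gold − 0.084·k_gold ≈ 1.2079.
Gain: Δc = 1.2079 − 0.9290 ≈ 0.2789.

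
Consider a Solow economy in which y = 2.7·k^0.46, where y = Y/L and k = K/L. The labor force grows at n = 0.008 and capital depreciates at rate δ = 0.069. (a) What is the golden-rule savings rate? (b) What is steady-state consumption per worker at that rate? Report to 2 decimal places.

The effective depreciation rate is n + δ = 0.008 + 0.069 = 0.077.
For Cobb-Douglas, s_gold equals capital's share: s_gold = 0.46.
Golden rule sets MPK = n+δ: 0.46·2.7·k^(0.46−1) = 0.077, so k_gold = (0.46·2.7/0.077)^(1/0.54) ≈ 172.3271.
y_gold = 2.7·172.3271^0.46 ≈ 28.8461; c_gold = (1−0.46)·y_gold ≈ 15.5769.

(a) s_gold = 0.46; (b) c_gold ≈ 15.58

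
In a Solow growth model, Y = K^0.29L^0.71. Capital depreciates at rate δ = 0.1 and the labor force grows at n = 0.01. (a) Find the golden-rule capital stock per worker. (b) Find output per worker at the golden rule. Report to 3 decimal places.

Break-even investment rate: n + δ = 0.01 + 0.1 = 0.11.
At the golden rule the marginal product of capital equals n+δ: 0.29·k^(0.29−1) = 0.11. Solving, k_gold = (0.29/0.11)^(1/0.71) ≈ 3.9171.
y_gold = 3.9171^0.29 ≈ 1.4858.

(a) k_gold ≈ 3.917; (b) y_gold ≈ 1.486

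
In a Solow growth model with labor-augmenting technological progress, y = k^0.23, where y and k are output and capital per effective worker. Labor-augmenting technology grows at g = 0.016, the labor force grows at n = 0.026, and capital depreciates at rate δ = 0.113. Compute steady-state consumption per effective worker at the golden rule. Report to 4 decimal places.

c_gold ≈ 0.8663

Capital per effective worker breaks even when investment replaces (n + g + δ)·k; here n + g + δ = 0.155.
At the golden rule the marginal product of capital equals n+g+δ: 0.23·k^(0.23−1) = 0.155. Solving, k_gold = (0.23/0.155)^(1/0.77) ≈ 1.6695.
y_gold = 1.6695^0.23 ≈ 1.1251.
c_gold = y_gold − (n+g+δ)·k_gold = 1.1251 − 0.155·1.6695 ≈ 0.8663.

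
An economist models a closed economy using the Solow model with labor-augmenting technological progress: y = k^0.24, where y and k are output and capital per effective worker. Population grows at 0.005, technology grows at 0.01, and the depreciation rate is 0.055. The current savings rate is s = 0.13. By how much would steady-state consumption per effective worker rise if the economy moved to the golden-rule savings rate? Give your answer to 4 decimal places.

Δc ≈ 0.0637

n + g + δ = 0.005 + 0.01 + 0.055 = 0.07.
Current steady state (s = 0.13): k* = (0.13/0.07)^(1/0.76) ≈ 2.2581, y* = 2.2581^0.24 ≈ 1.2159, c* = (1−0.13)·1.2159 ≈ 1.0578.
Golden rule sets MPK = n+g+δ: 0.24·k^(0.24−1) = 0.07, so k_gold = (0.24/0.07)^(1/0.76) ≈ 5.0594.
y_gold = 5.0594^0.24 ≈ 1.4756, c_gold = y_gold − 0.07·k_gold ≈ 1.1215.
Gain: Δc = 1.1215 − 1.0578 ≈ 0.0637.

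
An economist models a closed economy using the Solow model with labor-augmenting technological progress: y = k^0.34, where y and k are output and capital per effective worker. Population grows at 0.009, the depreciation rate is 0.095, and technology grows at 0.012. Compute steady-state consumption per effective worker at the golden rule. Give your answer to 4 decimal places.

The effective depreciation rate is n + g + δ = 0.009 + 0.012 + 0.095 = 0.116.
Maximizing c = f(k) − (n+g+δ)·k gives f'(k) = n+g+δ, i.e. 0.34·k^(0.34−1) = 0.116, so k_gold = (0.34/0.116)^(1/0.66) ≈ 5.1004.
y_gold = 5.1004^0.34 ≈ 1.7401.
c_gold = y_gold − (n+g+δ)·k_gold = 1.7401 − 0.116·5.1004 ≈ 1.1485.

c_gold ≈ 1.1485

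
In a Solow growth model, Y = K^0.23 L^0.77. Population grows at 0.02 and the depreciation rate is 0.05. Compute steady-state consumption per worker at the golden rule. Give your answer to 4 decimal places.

Break-even investment rate: n + δ = 0.02 + 0.05 = 0.07.
Golden rule sets MPK = n+δ: 0.23·k^(0.23−1) = 0.07, so k_gold = (0.23/0.07)^(1/0.77) ≈ 4.6876.
y_gold = 4.6876^0.23 ≈ 1.4267.
c_gold = y_gold − (n+δ)·k_gold = 1.4267 − 0.07·4.6876 ≈ 1.0985.

c_gold ≈ 1.0985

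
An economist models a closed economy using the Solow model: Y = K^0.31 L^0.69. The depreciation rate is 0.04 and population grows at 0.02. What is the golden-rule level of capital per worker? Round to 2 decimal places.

k_gold ≈ 10.81

n + δ = 0.02 + 0.04 = 0.06.
Maximizing c = f(k) − (n+δ)·k gives f'(k) = n+δ, i.e. 0.31·k^(0.31−1) = 0.06, so k_gold = (0.31/0.06)^(1/0.69) ≈ 10.8053.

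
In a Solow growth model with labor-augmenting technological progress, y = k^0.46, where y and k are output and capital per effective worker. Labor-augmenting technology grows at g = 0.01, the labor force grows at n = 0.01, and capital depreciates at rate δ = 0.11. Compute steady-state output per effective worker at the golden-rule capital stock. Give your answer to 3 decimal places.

y_gold ≈ 2.934

Capital per effective worker breaks even when investment replaces (n + g + δ)·k; here n + g + δ = 0.13.
At the golden rule the marginal product of capital equals n+g+δ: 0.46·k^(0.46−1) = 0.13. Solving, k_gold = (0.46/0.13)^(1/0.54) ≈ 10.3830.
Output: y_gold = k_gold^0.46 = 10.3830^0.46 ≈ 2.9343.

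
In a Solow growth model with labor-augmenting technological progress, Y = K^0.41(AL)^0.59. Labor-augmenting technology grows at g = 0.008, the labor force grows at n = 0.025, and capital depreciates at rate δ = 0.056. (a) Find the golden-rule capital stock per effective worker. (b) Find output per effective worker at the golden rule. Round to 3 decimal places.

(a) k_gold ≈ 13.317; (b) y_gold ≈ 2.891

Capital per effective worker breaks even when investment replaces (n + g + δ)·k; here n + g + δ = 0.089.
Maximizing c = f(k) − (n+g+δ)·k gives f'(k) = n+g+δ, i.e. 0.41·k^(0.41−1) = 0.089, so k_gold = (0.41/0.089)^(1/0.59) ≈ 13.3167.
y_gold = 13.3167^0.41 ≈ 2.8907.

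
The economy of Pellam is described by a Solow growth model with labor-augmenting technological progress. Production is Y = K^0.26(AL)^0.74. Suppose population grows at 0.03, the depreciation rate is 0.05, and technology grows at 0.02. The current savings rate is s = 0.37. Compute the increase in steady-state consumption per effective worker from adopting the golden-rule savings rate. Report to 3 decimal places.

Δc ≈ 0.038

Break-even investment rate: n + g + δ = 0.03 + 0.02 + 0.05 = 0.1.
Current steady state (s = 0.37): k* = (0.37/0.1)^(1/0.74) ≈ 5.8592, y* = 5.8592^0.26 ≈ 1.5836, c* = (1−0.37)·1.5836 ≈ 0.9977.
At the golden rule the marginal product of capital equals n+g+δ: 0.26·k^(0.26−1) = 0.1. Solving, k_gold = (0.26/0.1)^(1/0.74) ≈ 3.6373.
y_gold = 3.6373^0.26 ≈ 1.3989, c_gold = y_gold − 0.1·k_gold ≈ 1.0352.
Gain: Δc = 1.0352 − 0.9977 ≈ 0.0376.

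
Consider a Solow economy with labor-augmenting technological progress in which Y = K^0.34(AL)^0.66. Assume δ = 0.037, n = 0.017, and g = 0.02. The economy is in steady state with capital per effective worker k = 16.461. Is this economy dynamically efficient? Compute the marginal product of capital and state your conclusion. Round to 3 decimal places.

Capital per effective worker breaks even when investment replaces (n + g + δ)·k; here n + g + δ = 0.074.
MPK = 0.34·k^(0.34−1) = 0.34·16.461^(-0.66) ≈ 0.0535.
MPK < 0.074, so the economy is dynamically inefficient (over-saving).

dynamically inefficient; MPK ≈ 0.054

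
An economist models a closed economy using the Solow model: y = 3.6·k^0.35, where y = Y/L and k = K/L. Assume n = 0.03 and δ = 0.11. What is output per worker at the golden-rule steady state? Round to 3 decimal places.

n + δ = 0.03 + 0.11 = 0.14.
Golden rule sets MPK = n+δ: 0.35·3.6·k^(0.35−1) = 0.14, so k_gold = (0.35·3.6/0.14)^(1/0.65) ≈ 29.3809.
Output: y_gold = 3.6·k_gold^0.35 = 3.6·29.3809^0.35 ≈ 11.7524.

y_gold ≈ 11.752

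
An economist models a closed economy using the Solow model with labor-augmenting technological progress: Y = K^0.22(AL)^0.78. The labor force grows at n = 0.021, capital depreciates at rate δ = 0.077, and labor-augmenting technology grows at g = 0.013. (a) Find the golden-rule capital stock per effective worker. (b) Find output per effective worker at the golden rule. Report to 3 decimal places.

(a) k_gold ≈ 2.404; (b) y_gold ≈ 1.213

Capital per effective worker breaks even when investment replaces (n + g + δ)·k; here n + g + δ = 0.111.
Setting f'(k) = n+g+δ gives 0.22·k^(0.22−1) = 0.111, hence k_gold = (0.22/0.111)^(1/0.78) ≈ 2.4038.
y_gold = 2.4038^0.22 ≈ 1.2128.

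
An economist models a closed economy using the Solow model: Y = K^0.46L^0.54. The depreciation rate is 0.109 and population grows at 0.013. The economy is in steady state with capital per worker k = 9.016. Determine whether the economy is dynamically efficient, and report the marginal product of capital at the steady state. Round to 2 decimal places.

dynamically efficient; MPK ≈ 0.14

n + δ = 0.013 + 0.109 = 0.122.
MPK = 0.46·k^(0.46−1) = 0.46·9.016^(-0.54) ≈ 0.1403.
MPK > 0.122, so the economy is dynamically efficient (under-saving).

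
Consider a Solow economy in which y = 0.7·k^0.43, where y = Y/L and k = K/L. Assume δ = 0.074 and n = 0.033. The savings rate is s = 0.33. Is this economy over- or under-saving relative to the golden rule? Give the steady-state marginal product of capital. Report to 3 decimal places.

Break-even investment rate: n + δ = 0.033 + 0.074 = 0.107.
Steady-state k*: s·A·k^0.43 = 0.107·k gives k* = (0.33·0.7/0.107)^(1/0.57) ≈ 3.8580.
MPK = 0.43·0.7·3.8580^(-0.57) ≈ 0.1394.
MPK > n+δ = 0.107, so the economy is dynamically efficient (under-saving).

under-saving; MPK ≈ 0.139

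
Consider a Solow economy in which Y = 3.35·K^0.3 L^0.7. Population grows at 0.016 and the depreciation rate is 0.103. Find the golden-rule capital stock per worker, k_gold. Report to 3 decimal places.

Break-even investment rate: n + δ = 0.016 + 0.103 = 0.119.
Setting f'(k) = n+δ gives 0.3·3.35·k^(0.3−1) = 0.119, hence k_gold = (0.3·3.35/0.119)^(1/0.7) ≈ 21.0737.

k_gold ≈ 21.074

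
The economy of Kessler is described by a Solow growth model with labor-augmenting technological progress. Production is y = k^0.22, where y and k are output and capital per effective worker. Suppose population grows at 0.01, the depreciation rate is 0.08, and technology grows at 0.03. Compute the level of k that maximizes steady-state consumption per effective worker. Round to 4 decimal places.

n + g + δ = 0.01 + 0.03 + 0.08 = 0.12.
Setting f'(k) = n+g+δ gives 0.22·k^(0.22−1) = 0.12, hence k_gold = (0.22/0.12)^(1/0.78) ≈ 2.1751.

k_gold ≈ 2.1751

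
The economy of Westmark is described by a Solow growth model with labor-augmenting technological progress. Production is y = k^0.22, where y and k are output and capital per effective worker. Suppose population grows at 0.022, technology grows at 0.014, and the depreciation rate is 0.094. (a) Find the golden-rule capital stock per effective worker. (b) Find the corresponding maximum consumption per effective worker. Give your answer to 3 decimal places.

(a) k_gold ≈ 1.963; (b) c_gold ≈ 0.905

n + g + δ = 0.022 + 0.014 + 0.094 = 0.13.
Maximizing c = f(k) − (n+g+δ)·k gives f'(k) = n+g+δ, i.e. 0.22·k^(0.22−1) = 0.13, so k_gold = (0.22/0.13)^(1/0.78) ≈ 1.9630.
y_gold = 1.9630^0.22 ≈ 1.1600; c_gold = y_gold − 0.13·k_gold ≈ 0.9048.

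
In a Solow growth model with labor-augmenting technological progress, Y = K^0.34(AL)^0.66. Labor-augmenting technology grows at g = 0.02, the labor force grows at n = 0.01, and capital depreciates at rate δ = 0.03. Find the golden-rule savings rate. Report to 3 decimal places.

s_gold = 0.340

Capital per effective worker breaks even when investment replaces (n + g + δ)·k; here n + g + δ = 0.06.
At the golden rule MPK = n+g+δ, and in any Cobb-Douglas steady state s = (n+g+δ)·k/y = MPK·k/y = capital's share 0.34.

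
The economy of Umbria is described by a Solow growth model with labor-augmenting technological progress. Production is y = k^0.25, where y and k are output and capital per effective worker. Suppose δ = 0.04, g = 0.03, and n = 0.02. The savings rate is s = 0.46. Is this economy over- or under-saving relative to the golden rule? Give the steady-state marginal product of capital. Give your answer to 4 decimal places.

Break-even investment rate: n + g + δ = 0.02 + 0.03 + 0.04 = 0.09.
Steady-state k*: s·k^0.25 = 0.09·k gives k* = (0.46/0.09)^(1/0.75) ≈ 8.8041.
MPK = 0.25·8.8041^(-0.75) ≈ 0.0489.
MPK < n+g+δ = 0.09, so the economy is dynamically inefficient (over-saving).

over-saving; MPK ≈ 0.0489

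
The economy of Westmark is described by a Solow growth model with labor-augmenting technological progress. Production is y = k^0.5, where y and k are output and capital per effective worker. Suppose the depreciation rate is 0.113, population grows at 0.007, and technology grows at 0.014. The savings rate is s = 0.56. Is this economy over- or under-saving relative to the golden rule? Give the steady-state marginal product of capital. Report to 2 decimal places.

over-saving; MPK ≈ 0.12

Capital per effective worker breaks even when investment replaces (n + g + δ)·k; here n + g + δ = 0.134.
Steady-state k*: s·k^0.5 = 0.134·k gives k* = (0.56/0.134)^(1/0.5) ≈ 17.4649.
MPK = 0.5·17.4649^(-0.5) ≈ 0.1196.
MPK < n+g+δ = 0.134, so the economy is dynamically inefficient (over-saving).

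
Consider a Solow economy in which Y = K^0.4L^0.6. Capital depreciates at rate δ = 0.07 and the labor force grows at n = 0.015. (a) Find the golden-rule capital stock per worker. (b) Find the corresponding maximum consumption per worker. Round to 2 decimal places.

The effective depreciation rate is n + δ = 0.015 + 0.07 = 0.085.
At the golden rule the marginal product of capital equals n+δ: 0.4·k^(0.4−1) = 0.085. Solving, k_gold = (0.4/0.085)^(1/0.6) ≈ 13.2150.
y_gold = 13.2150^0.4 ≈ 2.8082; c_gold = y_gold − 0.085·k_gold ≈ 1.6849.

(a) k_gold ≈ 13.22; (b) c_gold ≈ 1.68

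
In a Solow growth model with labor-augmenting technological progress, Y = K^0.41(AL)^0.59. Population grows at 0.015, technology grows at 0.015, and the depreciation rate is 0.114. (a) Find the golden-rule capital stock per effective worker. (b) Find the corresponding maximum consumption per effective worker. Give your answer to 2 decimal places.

The effective depreciation rate is n + g + δ = 0.015 + 0.015 + 0.114 = 0.144.
Maximizing c = f(k) − (n+g+δ)·k gives f'(k) = n+g+δ, i.e. 0.41·k^(0.41−1) = 0.144, so k_gold = (0.41/0.144)^(1/0.59) ≈ 5.8912.
y_gold = 5.8912^0.41 ≈ 2.0691; c_gold = y_gold − 0.144·k_gold ≈ 1.2208.

(a) k_gold ≈ 5.89; (b) c_gold ≈ 1.22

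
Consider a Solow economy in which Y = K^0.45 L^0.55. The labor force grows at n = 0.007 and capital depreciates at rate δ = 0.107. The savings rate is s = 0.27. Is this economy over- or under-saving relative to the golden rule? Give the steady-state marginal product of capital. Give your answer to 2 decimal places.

under-saving; MPK ≈ 0.19

The effective depreciation rate is n + δ = 0.007 + 0.107 = 0.114.
Steady-state k*: s·k^0.45 = 0.114·k gives k* = (0.27/0.114)^(1/0.55) ≈ 4.7955.
MPK = 0.45·4.7955^(-0.55) ≈ 0.1900.
MPK > n+δ = 0.114, so the economy is dynamically efficient (under-saving).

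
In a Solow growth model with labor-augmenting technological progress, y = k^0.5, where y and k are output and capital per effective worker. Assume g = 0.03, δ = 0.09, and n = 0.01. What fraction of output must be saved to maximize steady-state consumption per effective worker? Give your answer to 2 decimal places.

Capital per effective worker breaks even when investment replaces (n + g + δ)·k; here n + g + δ = 0.13.
At the golden rule MPK = n+g+δ, and in any Cobb-Douglas steady state s = (n+g+δ)·k/y = MPK·k/y = capital's share 0.5.

s_gold = 0.50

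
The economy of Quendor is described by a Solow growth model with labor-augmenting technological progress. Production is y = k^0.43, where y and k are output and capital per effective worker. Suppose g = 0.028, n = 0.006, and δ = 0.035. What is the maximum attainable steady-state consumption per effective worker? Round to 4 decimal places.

c_gold ≈ 2.2663

Break-even investment rate: n + g + δ = 0.006 + 0.028 + 0.035 = 0.069.
Golden rule sets MPK = n+g+δ: 0.43·k^(0.43−1) = 0.069, so k_gold = (0.43/0.069)^(1/0.57) ≈ 24.7782.
y_gold = 24.7782^0.43 ≈ 3.9760.
c_gold = y_gold − (n+g+δ)·k_gold = 3.9760 − 0.069·24.7782 ≈ 2.2663.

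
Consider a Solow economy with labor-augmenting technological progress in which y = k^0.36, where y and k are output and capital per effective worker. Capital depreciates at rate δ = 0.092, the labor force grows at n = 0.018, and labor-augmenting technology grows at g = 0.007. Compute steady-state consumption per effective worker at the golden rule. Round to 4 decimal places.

Capital per effective worker breaks even when investment replaces (n + g + δ)·k; here n + g + δ = 0.117.
At the golden rule the marginal product of capital equals n+g+δ: 0.36·k^(0.36−1) = 0.117. Solving, k_gold = (0.36/0.117)^(1/0.64) ≈ 5.7900.
y_gold = 5.7900^0.36 ≈ 1.8818.
c_gold = y_gold − (n+g+δ)·k_gold = 1.8818 − 0.117·5.7900 ≈ 1.2043.

c_gold ≈ 1.2043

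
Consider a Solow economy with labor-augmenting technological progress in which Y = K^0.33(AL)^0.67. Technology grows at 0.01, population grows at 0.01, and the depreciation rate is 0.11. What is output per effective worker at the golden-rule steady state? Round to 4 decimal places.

y_gold ≈ 1.5822

Capital per effective worker breaks even when investment replaces (n + g + δ)·k; here n + g + δ = 0.13.
Golden rule sets MPK = n+g+δ: 0.33·k^(0.33−1) = 0.13, so k_gold = (0.33/0.13)^(1/0.67) ≈ 4.0164.
Output: y_gold = k_gold^0.33 = 4.0164^0.33 ≈ 1.5822.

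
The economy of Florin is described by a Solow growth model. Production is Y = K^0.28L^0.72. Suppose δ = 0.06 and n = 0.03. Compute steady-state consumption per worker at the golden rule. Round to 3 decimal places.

c_gold ≈ 1.119

The effective depreciation rate is n + δ = 0.03 + 0.06 = 0.09.
Setting f'(k) = n+δ gives 0.28·k^(0.28−1) = 0.09, hence k_gold = (0.28/0.09)^(1/0.72) ≈ 4.8373.
y_gold = 4.8373^0.28 ≈ 1.5549.
c_gold = y_gold − (n+δ)·k_gold = 1.5549 − 0.09·4.8373 ≈ 1.1195.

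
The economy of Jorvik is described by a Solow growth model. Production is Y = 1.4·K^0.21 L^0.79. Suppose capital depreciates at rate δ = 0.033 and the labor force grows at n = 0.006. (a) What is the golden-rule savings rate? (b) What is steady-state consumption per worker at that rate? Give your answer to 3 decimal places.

(a) s_gold = 0.210; (b) c_gold ≈ 1.892

The effective depreciation rate is n + δ = 0.006 + 0.033 = 0.039.
For Cobb-Douglas, s_gold equals capital's share: s_gold = 0.21.
Golden rule sets MPK = n+δ: 0.21·1.4·k^(0.21−1) = 0.039, so k_gold = (0.21·1.4/0.039)^(1/0.79) ≈ 12.8969.
y_gold = 1.4·12.8969^0.21 ≈ 2.3951; c_gold = (1−0.21)·y_gold ≈ 1.8922.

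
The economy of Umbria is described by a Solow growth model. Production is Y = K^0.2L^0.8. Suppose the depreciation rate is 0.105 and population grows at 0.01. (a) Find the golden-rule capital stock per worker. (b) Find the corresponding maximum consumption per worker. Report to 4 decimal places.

The effective depreciation rate is n + δ = 0.01 + 0.105 = 0.115.
Maximizing c = f(k) − (n+δ)·k gives f'(k) = n+δ, i.e. 0.2·k^(0.2−1) = 0.115, so k_gold = (0.2/0.115)^(1/0.8) ≈ 1.9972.
y_gold = 1.9972^0.2 ≈ 1.1484; c_gold = y_gold − 0.115·k_gold ≈ 0.9187.

(a) k_gold ≈ 1.9972; (b) c_gold ≈ 0.9187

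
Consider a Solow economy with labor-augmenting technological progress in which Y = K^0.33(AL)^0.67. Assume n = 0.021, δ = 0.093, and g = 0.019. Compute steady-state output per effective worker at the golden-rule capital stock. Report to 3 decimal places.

Break-even investment rate: n + g + δ = 0.021 + 0.019 + 0.093 = 0.133.
At the golden rule the marginal product of capital equals n+g+δ: 0.33·k^(0.33−1) = 0.133. Solving, k_gold = (0.33/0.133)^(1/0.67) ≈ 3.8819.
Output: y_gold = k_gold^0.33 = 3.8819^0.33 ≈ 1.5645.

y_gold ≈ 1.565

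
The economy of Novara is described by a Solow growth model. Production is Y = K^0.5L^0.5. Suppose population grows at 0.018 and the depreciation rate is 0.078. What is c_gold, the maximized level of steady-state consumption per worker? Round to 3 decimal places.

Capital per worker breaks even when investment replaces (n + δ)·k; here n + δ = 0.096.
Maximizing c = f(k) − (n+δ)·k gives f'(k) = n+δ, i.e. 0.5·k^(0.5−1) = 0.096, so k_gold = (0.5/0.096)^(1/0.5) ≈ 27.1267.
y_gold = 27.1267^0.5 ≈ 5.2083.
c_gold = y_gold − (n+δ)·k_gold = 5.2083 − 0.096·27.1267 ≈ 2.6042.

c_gold ≈ 2.604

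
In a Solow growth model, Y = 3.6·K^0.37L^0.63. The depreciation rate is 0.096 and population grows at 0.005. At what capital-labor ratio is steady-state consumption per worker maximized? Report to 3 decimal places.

Capital per worker breaks even when investment replaces (n + δ)·k; here n + δ = 0.101.
Maximizing c = f(k) − (n+δ)·k gives f'(k) = n+δ, i.e. 0.37·3.6·k^(0.37−1) = 0.101, so k_gold = (0.37·3.6/0.101)^(1/0.63) ≈ 59.9885.

k_gold ≈ 59.989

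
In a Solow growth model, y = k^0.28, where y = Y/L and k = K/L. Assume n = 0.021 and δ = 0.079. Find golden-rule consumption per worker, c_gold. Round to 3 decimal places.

c_gold ≈ 1.075

The effective depreciation rate is n + δ = 0.021 + 0.079 = 0.1.
Golden rule sets MPK = n+δ: 0.28·k^(0.28−1) = 0.1, so k_gold = (0.28/0.1)^(1/0.72) ≈ 4.1788.
y_gold = 4.1788^0.28 ≈ 1.4924.
c_gold = y_gold − (n+δ)·k_gold = 1.4924 − 0.1·4.1788 ≈ 1.0746.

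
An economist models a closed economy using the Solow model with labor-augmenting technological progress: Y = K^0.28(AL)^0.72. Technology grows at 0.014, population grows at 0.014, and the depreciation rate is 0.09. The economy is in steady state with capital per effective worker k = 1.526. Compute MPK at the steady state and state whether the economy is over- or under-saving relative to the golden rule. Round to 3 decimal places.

under-saving; MPK ≈ 0.207

Break-even investment rate: n + g + δ = 0.014 + 0.014 + 0.09 = 0.118.
MPK = 0.28·k^(0.28−1) = 0.28·1.526^(-0.72) ≈ 0.2065.
MPK > 0.118, so the economy is dynamically efficient (under-saving).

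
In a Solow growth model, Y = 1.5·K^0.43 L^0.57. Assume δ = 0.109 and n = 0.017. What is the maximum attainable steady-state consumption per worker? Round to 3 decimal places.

Capital per worker breaks even when investment replaces (n + δ)·k; here n + δ = 0.126.
Setting f'(k) = n+δ gives 0.43·1.5·k^(0.43−1) = 0.126, hence k_gold = (0.43·1.5/0.126)^(1/0.57) ≈ 17.5465.
y_gold = 1.5·17.5465^0.43 ≈ 5.1415.
c_gold = y_gold − (n+δ)·k_gold = 5.1415 − 0.126·17.5465 ≈ 2.9307.

c_gold ≈ 2.931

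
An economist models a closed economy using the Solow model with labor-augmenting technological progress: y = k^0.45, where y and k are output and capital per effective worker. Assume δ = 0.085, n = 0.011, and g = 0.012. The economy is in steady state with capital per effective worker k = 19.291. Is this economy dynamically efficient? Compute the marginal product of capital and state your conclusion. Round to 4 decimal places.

Capital per effective worker breaks even when investment replaces (n + g + δ)·k; here n + g + δ = 0.108.
MPK = 0.45·k^(0.45−1) = 0.45·19.291^(-0.55) ≈ 0.0884.
MPK < 0.108, so the economy is dynamically inefficient (over-saving).

dynamically inefficient; MPK ≈ 0.0884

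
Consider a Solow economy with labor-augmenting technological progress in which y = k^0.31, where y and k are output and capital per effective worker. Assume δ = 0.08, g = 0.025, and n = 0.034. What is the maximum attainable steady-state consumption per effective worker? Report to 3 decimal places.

c_gold ≈ 0.989

The effective depreciation rate is n + g + δ = 0.034 + 0.025 + 0.08 = 0.139.
At the golden rule the marginal product of capital equals n+g+δ: 0.31·k^(0.31−1) = 0.139. Solving, k_gold = (0.31/0.139)^(1/0.69) ≈ 3.1978.
y_gold = 3.1978^0.31 ≈ 1.4338.
c_gold = y_gold − (n+g+δ)·k_gold = 1.4338 − 0.139·3.1978 ≈ 0.9894.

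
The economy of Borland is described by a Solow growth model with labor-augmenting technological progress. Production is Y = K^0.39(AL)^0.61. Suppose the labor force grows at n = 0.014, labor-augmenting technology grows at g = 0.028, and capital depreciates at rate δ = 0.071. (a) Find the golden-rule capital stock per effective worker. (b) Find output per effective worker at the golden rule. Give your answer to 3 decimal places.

(a) k_gold ≈ 7.620; (b) y_gold ≈ 2.208

n + g + δ = 0.014 + 0.028 + 0.071 = 0.113.
Golden rule sets MPK = n+g+δ: 0.39·k^(0.39−1) = 0.113, so k_gold = (0.39/0.113)^(1/0.61) ≈ 7.6198.
y_gold = 7.6198^0.39 ≈ 2.2078.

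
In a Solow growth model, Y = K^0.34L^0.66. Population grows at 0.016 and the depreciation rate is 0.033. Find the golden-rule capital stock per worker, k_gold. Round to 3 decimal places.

Break-even investment rate: n + δ = 0.016 + 0.033 = 0.049.
Maximizing c = f(k) − (n+δ)·k gives f'(k) = n+δ, i.e. 0.34·k^(0.34−1) = 0.049, so k_gold = (0.34/0.049)^(1/0.66) ≈ 18.8222.

k_gold ≈ 18.822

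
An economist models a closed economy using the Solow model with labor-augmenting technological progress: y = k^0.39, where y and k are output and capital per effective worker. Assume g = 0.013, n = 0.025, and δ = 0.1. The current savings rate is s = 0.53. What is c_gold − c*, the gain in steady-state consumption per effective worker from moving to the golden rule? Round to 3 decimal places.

Δc ≈ 0.074

n + g + δ = 0.025 + 0.013 + 0.1 = 0.138.
Current steady state (s = 0.53): k* = (0.53/0.138)^(1/0.61) ≈ 9.0788, y* = 9.0788^0.39 ≈ 2.3639, c* = (1−0.53)·2.3639 ≈ 1.1110.
Golden rule sets MPK = n+g+δ: 0.39·k^(0.39−1) = 0.138, so k_gold = (0.39/0.138)^(1/0.61) ≈ 5.4910.
y_gold = 5.4910^0.39 ≈ 1.9430, c_gold = y_gold − 0.138·k_gold ≈ 1.1852.
Gain: Δc = 1.1852 − 1.1110 ≈ 0.0742.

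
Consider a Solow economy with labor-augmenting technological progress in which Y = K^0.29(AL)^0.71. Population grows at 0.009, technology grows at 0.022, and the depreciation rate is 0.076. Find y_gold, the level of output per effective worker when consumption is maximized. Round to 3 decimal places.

y_gold ≈ 1.503

Capital per effective worker breaks even when investment replaces (n + g + δ)·k; here n + g + δ = 0.107.
At the golden rule the marginal product of capital equals n+g+δ: 0.29·k^(0.29−1) = 0.107. Solving, k_gold = (0.29/0.107)^(1/0.71) ≈ 4.0727.
Output: y_gold = k_gold^0.29 = 4.0727^0.29 ≈ 1.5027.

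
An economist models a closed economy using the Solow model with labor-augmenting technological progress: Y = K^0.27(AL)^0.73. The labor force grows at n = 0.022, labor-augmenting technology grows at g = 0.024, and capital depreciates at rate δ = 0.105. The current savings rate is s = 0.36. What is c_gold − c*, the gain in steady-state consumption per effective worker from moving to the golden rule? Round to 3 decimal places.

Δc ≈ 0.022

The effective depreciation rate is n + g + δ = 0.022 + 0.024 + 0.105 = 0.151.
Current steady state (s = 0.36): k* = (0.36/0.151)^(1/0.73) ≈ 3.2876, y* = 3.2876^0.27 ≈ 1.3790, c* = (1−0.36)·1.3790 ≈ 0.8825.
Maximizing c = f(k) − (n+g+δ)·k gives f'(k) = n+g+δ, i.e. 0.27·k^(0.27−1) = 0.151, so k_gold = (0.27/0.151)^(1/0.73) ≈ 2.2168.
y_gold = 2.2168^0.27 ≈ 1.2398, c_gold = y_gold − 0.151·k_gold ≈ 0.9050.
Gain: Δc = 0.9050 − 0.8825 ≈ 0.0225.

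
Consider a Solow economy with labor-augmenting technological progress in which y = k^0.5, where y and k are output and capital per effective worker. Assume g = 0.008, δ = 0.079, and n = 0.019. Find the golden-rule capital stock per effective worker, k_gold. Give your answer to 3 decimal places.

k_gold ≈ 22.250

Break-even investment rate: n + g + δ = 0.019 + 0.008 + 0.079 = 0.106.
Setting f'(k) = n+g+δ gives 0.5·k^(0.5−1) = 0.106, hence k_gold = (0.5/0.106)^(1/0.5) ≈ 22.2499.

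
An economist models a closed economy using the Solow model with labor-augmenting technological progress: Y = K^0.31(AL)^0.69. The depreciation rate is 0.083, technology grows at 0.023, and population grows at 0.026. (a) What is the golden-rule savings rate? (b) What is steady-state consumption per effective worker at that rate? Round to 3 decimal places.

(a) s_gold = 0.310; (b) c_gold ≈ 1.013

Break-even investment rate: n + g + δ = 0.026 + 0.023 + 0.083 = 0.132.
For Cobb-Douglas, s_gold equals capital's share: s_gold = 0.31.
Golden rule sets MPK = n+g+δ: 0.31·k^(0.31−1) = 0.132, so k_gold = (0.31/0.132)^(1/0.69) ≈ 3.4465.
y_gold = 3.4465^0.31 ≈ 1.4675; c_gold = (1−0.31)·y_gold ≈ 1.0126.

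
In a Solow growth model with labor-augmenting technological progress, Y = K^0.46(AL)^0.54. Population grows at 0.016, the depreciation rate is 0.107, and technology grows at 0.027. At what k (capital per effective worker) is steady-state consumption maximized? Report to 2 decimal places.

The effective depreciation rate is n + g + δ = 0.016 + 0.027 + 0.107 = 0.15.
Setting f'(k) = n+g+δ gives 0.46·k^(0.46−1) = 0.15, hence k_gold = (0.46/0.15)^(1/0.54) ≈ 7.9659.

k_gold ≈ 7.97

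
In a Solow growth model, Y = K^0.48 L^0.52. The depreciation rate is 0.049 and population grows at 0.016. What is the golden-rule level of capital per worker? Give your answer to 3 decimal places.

Break-even investment rate: n + δ = 0.016 + 0.049 = 0.065.
Maximizing c = f(k) − (n+δ)·k gives f'(k) = n+δ, i.e. 0.48·k^(0.48−1) = 0.065, so k_gold = (0.48/0.065)^(1/0.52) ≈ 46.7586.

k_gold ≈ 46.759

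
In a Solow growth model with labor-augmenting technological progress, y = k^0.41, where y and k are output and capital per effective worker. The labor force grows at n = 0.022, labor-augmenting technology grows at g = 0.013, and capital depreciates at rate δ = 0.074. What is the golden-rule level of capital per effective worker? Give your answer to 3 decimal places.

The effective depreciation rate is n + g + δ = 0.022 + 0.013 + 0.074 = 0.109.
Setting f'(k) = n+g+δ gives 0.41·k^(0.41−1) = 0.109, hence k_gold = (0.41/0.109)^(1/0.59) ≈ 9.4446.

k_gold ≈ 9.445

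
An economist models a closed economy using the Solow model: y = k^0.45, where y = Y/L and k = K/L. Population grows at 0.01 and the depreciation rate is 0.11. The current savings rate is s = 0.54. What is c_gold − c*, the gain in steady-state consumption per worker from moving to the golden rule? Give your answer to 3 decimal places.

Δc ≈ 0.047

Capital per worker breaks even when investment replaces (n + δ)·k; here n + δ = 0.12.
Current steady state (s = 0.54): k* = (0.54/0.12)^(1/0.55) ≈ 15.4049, y* = 15.4049^0.45 ≈ 3.4233, c* = (1−0.54)·3.4233 ≈ 1.5747.
Setting f'(k) = n+δ gives 0.45·k^(0.45−1) = 0.12, hence k_gold = (0.45/0.12)^(1/0.55) ≈ 11.0584.
y_gold = 11.0584^0.45 ≈ 2.9489, c_gold = y_gold − 0.12·k_gold ≈ 1.6219.
Gain: Δc = 1.6219 − 1.5747 ≈ 0.0472.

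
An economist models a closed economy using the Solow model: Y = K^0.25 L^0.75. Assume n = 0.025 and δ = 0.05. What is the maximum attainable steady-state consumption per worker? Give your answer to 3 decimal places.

c_gold ≈ 1.120

Break-even investment rate: n + δ = 0.025 + 0.05 = 0.075.
At the golden rule the marginal product of capital equals n+δ: 0.25·k^(0.25−1) = 0.075. Solving, k_gold = (0.25/0.075)^(1/0.75) ≈ 4.9793.
y_gold = 4.9793^0.25 ≈ 1.4938.
c_gold = y_gold − (n+δ)·k_gold = 1.4938 − 0.075·4.9793 ≈ 1.1204.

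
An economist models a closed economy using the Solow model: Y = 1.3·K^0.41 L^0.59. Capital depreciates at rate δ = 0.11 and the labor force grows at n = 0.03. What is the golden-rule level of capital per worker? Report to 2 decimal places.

k_gold ≈ 9.64

The effective depreciation rate is n + δ = 0.03 + 0.11 = 0.14.
At the golden rule the marginal product of capital equals n+δ: 0.41·1.3·k^(0.41−1) = 0.14. Solving, k_gold = (0.41·1.3/0.14)^(1/0.59) ≈ 9.6398.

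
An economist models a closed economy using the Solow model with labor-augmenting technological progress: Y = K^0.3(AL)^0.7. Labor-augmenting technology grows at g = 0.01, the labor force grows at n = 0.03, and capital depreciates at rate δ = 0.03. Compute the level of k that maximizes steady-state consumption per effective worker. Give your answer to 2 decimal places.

k_gold ≈ 8.00

The effective depreciation rate is n + g + δ = 0.03 + 0.01 + 0.03 = 0.07.
Maximizing c = f(k) − (n+g+δ)·k gives f'(k) = n+g+δ, i.e. 0.3·k^(0.3−1) = 0.07, so k_gold = (0.3/0.07)^(1/0.7) ≈ 7.9963.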